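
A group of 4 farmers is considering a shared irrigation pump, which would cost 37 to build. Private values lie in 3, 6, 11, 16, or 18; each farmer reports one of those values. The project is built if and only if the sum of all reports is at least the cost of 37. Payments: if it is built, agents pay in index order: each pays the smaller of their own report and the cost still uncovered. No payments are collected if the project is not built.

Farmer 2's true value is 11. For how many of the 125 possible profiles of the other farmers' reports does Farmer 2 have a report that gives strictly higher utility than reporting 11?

69

Others report (3, 11, 18): truth gives 0; report 6 gives 5 > 0. Violating.
Others report (3, 16, 16): truth gives 0; report 3 gives 8 > 0. Violating.
Others report (3, 16, 18): truth gives 0; report 3 gives 8 > 0. Violating.
Others report (3, 18, 11): truth gives 0; report 6 gives 5 > 0. Violating.
Others report (3, 3, 3): truth gives 0; no alternative beats it.
Others report (3, 3, 6): truth gives 0; no alternative beats it.
(Checking all 125 profiles: 69 have a profitable deviation, 56 do not.)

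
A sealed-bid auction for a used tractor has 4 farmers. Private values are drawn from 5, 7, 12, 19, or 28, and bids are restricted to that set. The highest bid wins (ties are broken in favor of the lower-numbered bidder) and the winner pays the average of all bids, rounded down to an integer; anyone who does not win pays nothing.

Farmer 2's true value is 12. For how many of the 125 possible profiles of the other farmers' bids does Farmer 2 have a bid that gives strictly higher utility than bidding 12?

Others bid (5, 5, 5): truth gives 6; bid 7 gives 7 > 6. Violating.
Others bid (5, 5, 7): truth gives 5; bid 7 gives 6 > 5. Violating.
Others bid (5, 7, 5): truth gives 5; bid 7 gives 6 > 5. Violating.
Others bid (5, 7, 7): truth gives 5; bid 7 gives 6 > 5. Violating.
Others bid (5, 5, 12): truth gives 4; no alternative beats it.
Others bid (5, 5, 19): truth gives 0; no alternative beats it.
(Checking all 125 profiles: 8 have a profitable deviation, 117 do not.)

8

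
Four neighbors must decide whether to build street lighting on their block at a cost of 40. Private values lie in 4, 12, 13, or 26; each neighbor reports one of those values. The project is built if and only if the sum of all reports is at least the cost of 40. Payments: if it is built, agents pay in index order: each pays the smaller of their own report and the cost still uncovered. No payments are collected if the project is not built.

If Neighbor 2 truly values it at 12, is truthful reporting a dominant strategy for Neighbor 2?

Consider the case where Neighbor 1 reports 4, Neighbor 3 reports 12 and Neighbor 4 reports 26.
Truthful report 12: project built, pays 12, utility 12 - 12 = 0.
Report 4 instead: project built, pays 4, utility 12 - 4 = 8.
Since 8 > 0, reporting 4 is strictly better here, so truthful reporting is not dominant.

No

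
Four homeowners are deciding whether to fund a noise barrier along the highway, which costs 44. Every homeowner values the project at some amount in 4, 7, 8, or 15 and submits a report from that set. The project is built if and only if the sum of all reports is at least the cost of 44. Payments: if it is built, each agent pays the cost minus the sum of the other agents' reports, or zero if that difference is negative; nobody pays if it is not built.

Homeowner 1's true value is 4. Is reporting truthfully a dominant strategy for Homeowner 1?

Yes

Check each profile of the others' reports and compare truth against every alternative report.
Others report (7, 15, 15): truth gives 0, best alternative gives -3.
Others report (15, 7, 15): truth gives 0, best alternative gives -3.
Others report (15, 15, 7): truth gives 0, best alternative gives -3.
Others report (8, 15, 15): truth gives 0, best alternative gives -2.
Others report (15, 8, 15): truth gives 0, best alternative gives -2.
Others report (15, 15, 8): truth gives 0, best alternative gives -2.
(Remaining 58 profiles checked similarly; truth is weakly best in each.)
In every case the truthful report is at least as good as any alternative, so it is a dominant strategy.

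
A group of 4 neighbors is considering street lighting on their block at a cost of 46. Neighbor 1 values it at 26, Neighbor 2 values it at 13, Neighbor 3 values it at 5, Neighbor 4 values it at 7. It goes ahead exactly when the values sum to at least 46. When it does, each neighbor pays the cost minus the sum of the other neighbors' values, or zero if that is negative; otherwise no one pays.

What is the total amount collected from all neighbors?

Total value 51 ≥ cost 46, so it is built.
Neighbor 1: others sum to 25; max(0, 46 - 25) = 21.
Neighbor 2: others sum to 38; max(0, 46 - 38) = 8.
Neighbor 3: others sum to 46; max(0, 46 - 46) = 0.
Neighbor 4: others sum to 44; max(0, 46 - 44) = 2.
Total collected = 21 + 8 + 0 + 2 = 31.

31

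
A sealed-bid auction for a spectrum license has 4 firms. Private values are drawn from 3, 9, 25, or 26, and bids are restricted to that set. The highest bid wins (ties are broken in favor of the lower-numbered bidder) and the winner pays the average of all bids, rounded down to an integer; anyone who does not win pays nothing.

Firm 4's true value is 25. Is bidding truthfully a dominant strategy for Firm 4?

Consider the case where Firm 1 bids 3, Firm 2 bids 3 and Firm 3 bids 3.
Truthful bid 25: wins, pays 8, utility 25 - 8 = 17.
Bid 9 instead: wins, pays 4, utility 25 - 4 = 21.
Since 21 > 17, bidding 9 is strictly better here, so truthful bidding is not dominant.

No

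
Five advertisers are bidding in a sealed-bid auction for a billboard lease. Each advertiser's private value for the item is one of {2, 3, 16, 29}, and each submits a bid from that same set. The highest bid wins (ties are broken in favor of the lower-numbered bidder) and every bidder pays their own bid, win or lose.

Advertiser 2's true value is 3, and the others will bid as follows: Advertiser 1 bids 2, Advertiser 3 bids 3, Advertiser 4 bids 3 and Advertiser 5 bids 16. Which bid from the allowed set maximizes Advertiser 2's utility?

2

Bid 2: loses but pays 2, utility -2.
Bid 3: loses but pays 3, utility -3.
Bid 16: wins, pays 16, utility 3 - 16 = -13.
Bid 29: wins, pays 29, utility 3 - 29 = -26.
The best choice is 2 with utility -2.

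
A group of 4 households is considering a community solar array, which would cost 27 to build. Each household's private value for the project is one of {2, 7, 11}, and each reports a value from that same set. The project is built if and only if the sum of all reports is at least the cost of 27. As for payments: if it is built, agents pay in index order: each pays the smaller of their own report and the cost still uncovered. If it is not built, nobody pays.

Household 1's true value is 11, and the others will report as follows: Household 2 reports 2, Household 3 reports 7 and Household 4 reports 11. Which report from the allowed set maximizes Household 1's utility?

Report 2: project not built, utility 0.
Report 7: project built, pays 7, utility 11 - 7 = 4.
Report 11: project built, pays 11, utility 11 - 11 = 0.
The best choice is 7 with utility 4.

7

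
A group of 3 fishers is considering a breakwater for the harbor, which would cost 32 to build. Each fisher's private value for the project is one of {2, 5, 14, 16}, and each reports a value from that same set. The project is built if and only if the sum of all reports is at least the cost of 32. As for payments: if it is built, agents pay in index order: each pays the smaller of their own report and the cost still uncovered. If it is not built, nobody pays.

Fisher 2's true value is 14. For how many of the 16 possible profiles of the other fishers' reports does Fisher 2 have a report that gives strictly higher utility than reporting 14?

Others report (14, 14): truth gives 0; report 5 gives 9 > 0. Violating.
Others report (14, 16): truth gives 0; report 2 gives 12 > 0. Violating.
Others report (16, 14): truth gives 0; report 2 gives 12 > 0. Violating.
Others report (16, 16): truth gives 0; report 2 gives 12 > 0. Violating.
Others report (2, 2): truth gives 0; no alternative beats it.
Others report (2, 5): truth gives 0; no alternative beats it.
(Checking all 16 profiles: 4 have a profitable deviation, 12 do not.)

4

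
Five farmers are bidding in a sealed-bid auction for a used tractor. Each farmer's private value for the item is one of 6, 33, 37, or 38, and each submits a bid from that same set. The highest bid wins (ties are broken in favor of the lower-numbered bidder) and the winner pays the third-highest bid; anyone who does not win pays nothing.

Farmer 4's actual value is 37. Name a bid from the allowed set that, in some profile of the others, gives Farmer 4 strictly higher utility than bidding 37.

Suppose Farmer 1 bids 6, Farmer 2 bids 6, Farmer 3 bids 6 and Farmer 5 bids 38.
Bid 37: loses, pays 0, utility 0.
Bid 38: wins, pays 6, utility 37 - 6 = 31.
So bidding 38 beats truth here (31 > 0).

38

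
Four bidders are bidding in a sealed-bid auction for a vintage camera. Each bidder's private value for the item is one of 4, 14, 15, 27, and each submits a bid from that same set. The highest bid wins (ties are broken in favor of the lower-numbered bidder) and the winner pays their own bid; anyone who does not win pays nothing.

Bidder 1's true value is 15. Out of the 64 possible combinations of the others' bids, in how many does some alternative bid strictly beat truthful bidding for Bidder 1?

Others bid (4, 4, 4): truth gives 0; bid 4 gives 11 > 0. Violating.
Others bid (4, 4, 14): truth gives 0; bid 14 gives 1 > 0. Violating.
Others bid (4, 14, 4): truth gives 0; bid 14 gives 1 > 0. Violating.
Others bid (4, 14, 14): truth gives 0; bid 14 gives 1 > 0. Violating.
Others bid (4, 4, 15): truth gives 0; no alternative beats it.
Others bid (4, 4, 27): truth gives 0; no alternative beats it.
(Checking all 64 profiles: 8 have a profitable deviation, 56 do not.)

8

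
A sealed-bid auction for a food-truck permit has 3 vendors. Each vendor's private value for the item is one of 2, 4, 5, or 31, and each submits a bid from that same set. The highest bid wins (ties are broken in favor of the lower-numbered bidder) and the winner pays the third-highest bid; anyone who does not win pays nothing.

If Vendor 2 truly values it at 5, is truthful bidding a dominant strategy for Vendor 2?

Consider the case where Vendor 1 bids 2 and Vendor 3 bids 31.
Truthful bid 5: loses, pays 0, utility 0.
Bid 31 instead: wins, pays 2, utility 5 - 2 = 3.
Since 3 > 0, bidding 31 is strictly better here, so truthful bidding is not dominant.

No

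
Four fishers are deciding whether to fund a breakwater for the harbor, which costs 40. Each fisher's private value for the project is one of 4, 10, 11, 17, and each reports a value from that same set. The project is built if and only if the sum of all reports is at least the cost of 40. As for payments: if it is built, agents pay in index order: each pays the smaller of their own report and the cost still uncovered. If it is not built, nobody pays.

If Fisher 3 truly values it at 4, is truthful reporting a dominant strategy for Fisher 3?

Check each profile of the others' reports and compare truth against every alternative report.
Others report (4, 10, 17): truth gives 0, best alternative gives -6.
Others report (4, 11, 17): truth gives 0, best alternative gives -6.
Others report (4, 17, 10): truth gives 0, best alternative gives -6.
Others report (4, 17, 11): truth gives 0, best alternative gives -6.
Others report (4, 17, 17): truth gives 0, best alternative gives -6.
Others report (10, 4, 17): truth gives 0, best alternative gives -6.
(Remaining 58 profiles checked similarly; truth is weakly best in each.)
In every case the truthful report is at least as good as any alternative, so it is a dominant strategy.

Yes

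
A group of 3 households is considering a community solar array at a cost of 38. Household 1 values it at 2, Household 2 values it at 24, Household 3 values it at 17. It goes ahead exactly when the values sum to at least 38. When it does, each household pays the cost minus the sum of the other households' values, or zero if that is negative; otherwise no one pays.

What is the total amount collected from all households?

31

Total value 43 ≥ cost 38, so it is built.
Household 1: others sum to 41; max(0, 38 - 41) = 0.
Household 2: others sum to 19; max(0, 38 - 19) = 19.
Household 3: others sum to 26; max(0, 38 - 26) = 12.
Total collected = 0 + 19 + 12 = 31.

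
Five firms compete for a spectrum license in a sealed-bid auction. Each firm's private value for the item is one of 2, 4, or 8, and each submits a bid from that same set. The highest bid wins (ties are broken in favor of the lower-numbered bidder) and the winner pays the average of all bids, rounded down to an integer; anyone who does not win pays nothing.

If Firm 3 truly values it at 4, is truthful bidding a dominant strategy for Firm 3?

No

Consider the case where Firm 1 bids 2, Firm 2 bids 4, Firm 4 bids 2 and Firm 5 bids 2.
Truthful bid 4: loses, pays 0, utility 0.
Bid 8 instead: wins, pays 3, utility 4 - 3 = 1.
Since 1 > 0, bidding 8 is strictly better here, so truthful bidding is not dominant.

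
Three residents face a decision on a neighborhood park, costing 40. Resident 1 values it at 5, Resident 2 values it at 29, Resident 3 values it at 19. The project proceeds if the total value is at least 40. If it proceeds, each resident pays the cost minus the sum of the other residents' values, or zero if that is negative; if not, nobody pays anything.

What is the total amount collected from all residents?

Total value 53 ≥ cost 40, so it is built.
Resident 1: others sum to 48; max(0, 40 - 48) = 0.
Resident 2: others sum to 24; max(0, 40 - 24) = 16.
Resident 3: others sum to 34; max(0, 40 - 34) = 6.
Total collected = 0 + 16 + 6 = 22.

22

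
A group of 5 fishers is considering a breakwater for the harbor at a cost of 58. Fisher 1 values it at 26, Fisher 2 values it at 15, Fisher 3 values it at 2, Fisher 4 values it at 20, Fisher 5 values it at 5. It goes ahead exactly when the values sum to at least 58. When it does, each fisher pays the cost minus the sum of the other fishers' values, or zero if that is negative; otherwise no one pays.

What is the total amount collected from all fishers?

31

Total value 68 ≥ cost 58, so it is built.
Fisher 1: others sum to 42; max(0, 58 - 42) = 16.
Fisher 2: others sum to 53; max(0, 58 - 53) = 5.
Fisher 3: others sum to 66; max(0, 58 - 66) = 0.
Fisher 4: others sum to 48; max(0, 58 - 48) = 10.
Fisher 5: others sum to 63; max(0, 58 - 63) = 0.
Total collected = 16 + 5 + 0 + 10 + 0 = 31.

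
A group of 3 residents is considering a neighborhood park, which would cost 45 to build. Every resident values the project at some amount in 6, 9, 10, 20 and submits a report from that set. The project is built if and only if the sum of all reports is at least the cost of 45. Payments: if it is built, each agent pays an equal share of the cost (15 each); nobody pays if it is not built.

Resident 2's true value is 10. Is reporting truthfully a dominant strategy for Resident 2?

Check each profile of the others' reports and compare truth against every alternative report.
Others report (20, 20): truth gives -5, best alternative gives -5.
Others report (6, 6): truth gives 0, best alternative gives 0.
Others report (6, 9): truth gives 0, best alternative gives 0.
Others report (6, 10): truth gives 0, best alternative gives 0.
Others report (6, 20): truth gives 0, best alternative gives 0.
Others report (9, 6): truth gives 0, best alternative gives 0.
(Remaining 10 profiles checked similarly; truth is weakly best in each.)
In every case the truthful report is at least as good as any alternative, so it is a dominant strategy.

Yes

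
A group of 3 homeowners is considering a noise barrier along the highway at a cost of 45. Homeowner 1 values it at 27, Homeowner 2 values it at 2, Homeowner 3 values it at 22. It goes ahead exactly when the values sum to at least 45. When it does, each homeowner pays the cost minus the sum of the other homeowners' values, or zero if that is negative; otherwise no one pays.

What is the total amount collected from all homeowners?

37

Total value 51 ≥ cost 45, so it is built.
Homeowner 1: others sum to 24; max(0, 45 - 24) = 21.
Homeowner 2: others sum to 49; max(0, 45 - 49) = 0.
Homeowner 3: others sum to 29; max(0, 45 - 29) = 16.
Total collected = 21 + 0 + 16 = 37.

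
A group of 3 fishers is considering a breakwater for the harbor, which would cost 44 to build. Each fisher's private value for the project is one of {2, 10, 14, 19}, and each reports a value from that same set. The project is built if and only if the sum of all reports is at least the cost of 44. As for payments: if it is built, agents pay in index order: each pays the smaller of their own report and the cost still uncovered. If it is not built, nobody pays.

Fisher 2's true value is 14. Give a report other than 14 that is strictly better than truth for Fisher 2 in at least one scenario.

10

Suppose Fisher 1 reports 19 and Fisher 3 reports 19.
Report 14: project built, pays 14, utility 14 - 14 = 0.
Report 10: project built, pays 10, utility 14 - 10 = 4.
So reporting 10 beats truth here (4 > 0).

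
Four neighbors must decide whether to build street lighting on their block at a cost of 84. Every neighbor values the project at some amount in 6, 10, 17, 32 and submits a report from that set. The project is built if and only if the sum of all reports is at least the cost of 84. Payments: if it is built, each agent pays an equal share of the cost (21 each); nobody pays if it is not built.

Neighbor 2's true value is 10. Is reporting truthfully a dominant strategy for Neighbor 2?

No

Consider the case where Neighbor 1 reports 10, Neighbor 3 reports 32 and Neighbor 4 reports 32.
Truthful report 10: project built, pays 21, utility 10 - 21 = -11.
Report 6 instead: project not built, utility 0.
Since 0 > -11, reporting 6 is strictly better here, so truthful reporting is not dominant.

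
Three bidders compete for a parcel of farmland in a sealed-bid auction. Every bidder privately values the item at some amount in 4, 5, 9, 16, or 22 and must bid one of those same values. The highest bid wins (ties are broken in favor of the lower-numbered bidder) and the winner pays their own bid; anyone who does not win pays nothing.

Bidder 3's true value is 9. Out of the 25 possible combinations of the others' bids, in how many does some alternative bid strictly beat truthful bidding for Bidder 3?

Others bid (4, 4): truth gives 0; bid 5 gives 4 > 0. Violating.
Others bid (4, 5): truth gives 0; no alternative beats it.
Others bid (4, 9): truth gives 0; no alternative beats it.
(Checking all 25 profiles: 1 has a profitable deviation, 24 do not.)

1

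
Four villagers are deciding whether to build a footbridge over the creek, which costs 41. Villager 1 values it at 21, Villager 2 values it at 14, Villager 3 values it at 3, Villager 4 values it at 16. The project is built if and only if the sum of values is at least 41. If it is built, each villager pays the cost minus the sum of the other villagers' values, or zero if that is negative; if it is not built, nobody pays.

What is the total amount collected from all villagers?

12

Total value 54 ≥ cost 41, so it is built.
Villager 1: others sum to 33; max(0, 41 - 33) = 8.
Villager 2: others sum to 40; max(0, 41 - 40) = 1.
Villager 3: others sum to 51; max(0, 41 - 51) = 0.
Villager 4: others sum to 38; max(0, 41 - 38) = 3.
Total collected = 8 + 1 + 0 + 3 = 12.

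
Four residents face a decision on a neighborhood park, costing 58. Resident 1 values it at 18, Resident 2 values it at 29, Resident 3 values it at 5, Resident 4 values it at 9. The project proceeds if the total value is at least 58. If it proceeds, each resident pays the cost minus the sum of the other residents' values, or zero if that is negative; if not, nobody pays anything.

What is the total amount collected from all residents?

Total value 61 ≥ cost 58, so it is built.
Resident 1: others sum to 43; max(0, 58 - 43) = 15.
Resident 2: others sum to 32; max(0, 58 - 32) = 26.
Resident 3: others sum to 56; max(0, 58 - 56) = 2.
Resident 4: others sum to 52; max(0, 58 - 52) = 6.
Total collected = 15 + 26 + 2 + 6 = 49.

49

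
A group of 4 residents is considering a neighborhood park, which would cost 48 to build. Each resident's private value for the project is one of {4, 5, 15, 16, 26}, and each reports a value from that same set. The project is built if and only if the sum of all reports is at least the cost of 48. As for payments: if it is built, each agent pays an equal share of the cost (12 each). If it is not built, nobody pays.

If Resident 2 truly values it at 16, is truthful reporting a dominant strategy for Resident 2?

No

Consider the case where Resident 1 reports 4, Resident 3 reports 4 and Resident 4 reports 15.
Truthful report 16: project not built, utility 0.
Report 26 instead: project built, pays 12, utility 16 - 12 = 4.
Since 4 > 0, reporting 26 is strictly better here, so truthful reporting is not dominant.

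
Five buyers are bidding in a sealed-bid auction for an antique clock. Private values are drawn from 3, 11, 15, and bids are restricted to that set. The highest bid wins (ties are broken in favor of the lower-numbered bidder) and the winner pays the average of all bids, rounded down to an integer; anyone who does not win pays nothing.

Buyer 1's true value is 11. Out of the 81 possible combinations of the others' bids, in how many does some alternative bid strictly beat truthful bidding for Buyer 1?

Others bid (3, 3, 3, 3): truth gives 7; bid 3 gives 8 > 7. Violating.
Others bid (3, 3, 3, 15): truth gives 0; bid 15 gives 4 > 0. Violating.
Others bid (3, 3, 11, 15): truth gives 0; bid 15 gives 2 > 0. Violating.
Others bid (3, 3, 15, 3): truth gives 0; bid 15 gives 4 > 0. Violating.
Others bid (3, 3, 3, 11): truth gives 5; no alternative beats it.
Others bid (3, 3, 11, 3): truth gives 5; no alternative beats it.
(Checking all 81 profiles: 23 have a profitable deviation, 58 do not.)

23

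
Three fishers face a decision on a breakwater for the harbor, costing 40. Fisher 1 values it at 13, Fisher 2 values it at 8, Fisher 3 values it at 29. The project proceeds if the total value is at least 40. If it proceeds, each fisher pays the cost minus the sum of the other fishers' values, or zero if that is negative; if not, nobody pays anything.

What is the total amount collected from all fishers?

22

Total value 50 ≥ cost 40, so it is built.
Fisher 1: others sum to 37; max(0, 40 - 37) = 3.
Fisher 2: others sum to 42; max(0, 40 - 42) = 0.
Fisher 3: others sum to 21; max(0, 40 - 21) = 19.
Total collected = 3 + 0 + 19 = 22.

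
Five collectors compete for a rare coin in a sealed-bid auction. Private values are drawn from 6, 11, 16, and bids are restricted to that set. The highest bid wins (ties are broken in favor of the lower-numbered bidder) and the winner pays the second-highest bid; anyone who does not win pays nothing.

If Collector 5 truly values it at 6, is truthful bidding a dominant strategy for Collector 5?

Check each profile of the others' bids and compare truth against every alternative bid.
Others bid (6, 6, 6, 6): truth gives 0, best alternative gives 0.
Others bid (6, 6, 6, 11): truth gives 0, best alternative gives 0.
Others bid (6, 6, 6, 16): truth gives 0, best alternative gives 0.
Others bid (6, 6, 11, 6): truth gives 0, best alternative gives 0.
Others bid (6, 6, 11, 11): truth gives 0, best alternative gives 0.
Others bid (6, 6, 11, 16): truth gives 0, best alternative gives 0.
(Remaining 75 profiles checked similarly; truth is weakly best in each.)
In every case the truthful bid is at least as good as any alternative, so it is a dominant strategy.

Yes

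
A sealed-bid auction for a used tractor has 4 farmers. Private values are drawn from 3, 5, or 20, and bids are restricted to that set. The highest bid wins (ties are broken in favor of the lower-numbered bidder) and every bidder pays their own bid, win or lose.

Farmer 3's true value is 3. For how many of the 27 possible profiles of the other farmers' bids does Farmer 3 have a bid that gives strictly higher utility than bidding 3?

2

Others bid (3, 3, 3): truth gives -3; bid 5 gives -2 > -3. Violating.
Others bid (3, 3, 5): truth gives -3; bid 5 gives -2 > -3. Violating.
Others bid (3, 3, 20): truth gives -3; no alternative beats it.
Others bid (3, 5, 3): truth gives -3; no alternative beats it.
(Checking all 27 profiles: 2 have a profitable deviation, 25 do not.)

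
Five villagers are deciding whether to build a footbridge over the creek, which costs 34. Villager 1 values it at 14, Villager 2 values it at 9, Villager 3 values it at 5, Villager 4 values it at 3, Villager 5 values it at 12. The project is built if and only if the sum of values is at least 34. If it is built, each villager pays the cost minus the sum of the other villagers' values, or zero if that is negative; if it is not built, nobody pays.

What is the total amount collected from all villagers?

8

Total value 43 ≥ cost 34, so it is built.
Villager 1: others sum to 29; max(0, 34 - 29) = 5.
Villager 2: others sum to 34; max(0, 34 - 34) = 0.
Villager 3: others sum to 38; max(0, 34 - 38) = 0.
Villager 4: others sum to 40; max(0, 34 - 40) = 0.
Villager 5: others sum to 31; max(0, 34 - 31) = 3.
Total collected = 5 + 0 + 0 + 0 + 3 = 8.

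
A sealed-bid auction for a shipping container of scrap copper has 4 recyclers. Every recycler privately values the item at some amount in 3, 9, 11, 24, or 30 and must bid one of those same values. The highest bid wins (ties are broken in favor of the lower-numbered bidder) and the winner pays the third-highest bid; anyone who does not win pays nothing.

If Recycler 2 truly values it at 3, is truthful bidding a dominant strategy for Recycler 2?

Yes

Check each profile of the others' bids and compare truth against every alternative bid.
Others bid (3, 9, 9): truth gives 0, best alternative gives -6.
Others bid (3, 3, 3): truth gives 0, best alternative gives 0.
Others bid (3, 3, 9): truth gives 0, best alternative gives 0.
Others bid (3, 3, 11): truth gives 0, best alternative gives 0.
Others bid (3, 3, 24): truth gives 0, best alternative gives 0.
Others bid (3, 3, 30): truth gives 0, best alternative gives 0.
(Remaining 119 profiles checked similarly; truth is weakly best in each.)
In every case the truthful bid is at least as good as any alternative, so it is a dominant strategy.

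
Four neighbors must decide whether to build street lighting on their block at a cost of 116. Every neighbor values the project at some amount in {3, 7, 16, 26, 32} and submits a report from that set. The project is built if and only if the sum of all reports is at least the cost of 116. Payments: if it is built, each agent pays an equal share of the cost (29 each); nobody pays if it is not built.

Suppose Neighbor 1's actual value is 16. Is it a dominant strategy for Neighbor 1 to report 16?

Yes

Check each profile of the others' reports and compare truth against every alternative report.
Others report (3, 3, 3): truth gives 0, best alternative gives 0.
Others report (3, 3, 7): truth gives 0, best alternative gives 0.
Others report (3, 3, 16): truth gives 0, best alternative gives 0.
Others report (3, 3, 26): truth gives 0, best alternative gives 0.
Others report (3, 3, 32): truth gives 0, best alternative gives 0.
Others report (3, 7, 3): truth gives 0, best alternative gives 0.
(Remaining 119 profiles checked similarly; truth is weakly best in each.)
In every case the truthful report is at least as good as any alternative, so it is a dominant strategy.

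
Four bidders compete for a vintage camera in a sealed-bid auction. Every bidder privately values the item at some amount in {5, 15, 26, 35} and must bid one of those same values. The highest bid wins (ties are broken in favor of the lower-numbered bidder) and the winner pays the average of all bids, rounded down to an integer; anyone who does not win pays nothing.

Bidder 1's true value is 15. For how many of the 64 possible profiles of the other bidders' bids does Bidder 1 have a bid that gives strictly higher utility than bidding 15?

1

Others bid (5, 5, 5): truth gives 8; bid 5 gives 10 > 8. Violating.
Others bid (5, 5, 15): truth gives 5; no alternative beats it.
Others bid (5, 5, 26): truth gives 0; no alternative beats it.
(Checking all 64 profiles: 1 has a profitable deviation, 63 do not.)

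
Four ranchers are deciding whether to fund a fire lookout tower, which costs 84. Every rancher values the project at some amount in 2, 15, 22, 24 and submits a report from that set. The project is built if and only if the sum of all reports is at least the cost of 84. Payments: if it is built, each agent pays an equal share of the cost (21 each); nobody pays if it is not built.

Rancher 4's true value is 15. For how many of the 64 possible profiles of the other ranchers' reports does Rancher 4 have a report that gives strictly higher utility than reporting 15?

Others report (22, 24, 24): truth gives -6; report 2 gives 0 > -6. Violating.
Others report (24, 22, 24): truth gives -6; report 2 gives 0 > -6. Violating.
Others report (24, 24, 22): truth gives -6; report 2 gives 0 > -6. Violating.
Others report (24, 24, 24): truth gives -6; report 2 gives 0 > -6. Violating.
Others report (2, 2, 2): truth gives 0; no alternative beats it.
Others report (2, 2, 15): truth gives 0; no alternative beats it.
(Checking all 64 profiles: 4 have a profitable deviation, 60 do not.)

4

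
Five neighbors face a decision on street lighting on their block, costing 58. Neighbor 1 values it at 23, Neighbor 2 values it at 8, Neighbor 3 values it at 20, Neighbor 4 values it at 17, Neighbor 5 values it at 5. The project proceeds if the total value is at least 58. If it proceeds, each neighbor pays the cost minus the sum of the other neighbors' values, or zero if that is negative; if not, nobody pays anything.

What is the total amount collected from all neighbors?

15

Total value 73 ≥ cost 58, so it is built.
Neighbor 1: others sum to 50; max(0, 58 - 50) = 8.
Neighbor 2: others sum to 65; max(0, 58 - 65) = 0.
Neighbor 3: others sum to 53; max(0, 58 - 53) = 5.
Neighbor 4: others sum to 56; max(0, 58 - 56) = 2.
Neighbor 5: others sum to 68; max(0, 58 - 68) = 0.
Total collected = 8 + 0 + 5 + 2 + 0 = 15.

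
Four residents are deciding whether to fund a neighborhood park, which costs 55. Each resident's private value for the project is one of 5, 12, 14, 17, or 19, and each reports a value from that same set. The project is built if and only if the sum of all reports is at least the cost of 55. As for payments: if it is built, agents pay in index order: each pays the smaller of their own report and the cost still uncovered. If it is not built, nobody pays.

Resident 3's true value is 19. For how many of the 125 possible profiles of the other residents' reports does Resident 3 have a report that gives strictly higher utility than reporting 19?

Others report (5, 14, 19): truth gives 0; report 17 gives 2 > 0. Violating.
Others report (5, 17, 17): truth gives 0; report 17 gives 2 > 0. Violating.
Others report (5, 17, 19): truth gives 0; report 14 gives 5 > 0. Violating.
Others report (5, 19, 14): truth gives 0; report 17 gives 2 > 0. Violating.
Others report (5, 5, 5): truth gives 0; no alternative beats it.
Others report (5, 5, 12): truth gives 0; no alternative beats it.
(Checking all 125 profiles: 81 have a profitable deviation, 44 do not.)

81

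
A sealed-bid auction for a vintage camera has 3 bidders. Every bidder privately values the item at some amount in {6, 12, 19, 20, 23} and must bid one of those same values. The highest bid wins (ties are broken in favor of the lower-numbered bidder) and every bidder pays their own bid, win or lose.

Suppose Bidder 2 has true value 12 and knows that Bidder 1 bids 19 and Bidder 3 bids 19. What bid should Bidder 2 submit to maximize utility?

6

Bid 6: loses but pays 6, utility -6.
Bid 12: loses but pays 12, utility -12.
Bid 19: loses but pays 19, utility -19.
Bid 20: wins, pays 20, utility 12 - 20 = -8.
Bid 23: wins, pays 23, utility 12 - 23 = -11.
The best choice is 6 with utility -6.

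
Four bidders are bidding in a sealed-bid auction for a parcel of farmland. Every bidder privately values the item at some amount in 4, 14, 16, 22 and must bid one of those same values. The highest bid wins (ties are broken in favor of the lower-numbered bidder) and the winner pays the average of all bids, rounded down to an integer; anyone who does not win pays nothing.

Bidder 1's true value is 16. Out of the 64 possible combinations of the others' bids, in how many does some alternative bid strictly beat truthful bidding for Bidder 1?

13

Others bid (4, 4, 4): truth gives 9; bid 4 gives 12 > 9. Violating.
Others bid (4, 4, 22): truth gives 0; bid 22 gives 3 > 0. Violating.
Others bid (4, 14, 14): truth gives 4; bid 14 gives 5 > 4. Violating.
Others bid (4, 14, 22): truth gives 0; bid 22 gives 1 > 0. Violating.
Others bid (4, 4, 14): truth gives 7; no alternative beats it.
Others bid (4, 4, 16): truth gives 6; no alternative beats it.
(Checking all 64 profiles: 13 have a profitable deviation, 51 do not.)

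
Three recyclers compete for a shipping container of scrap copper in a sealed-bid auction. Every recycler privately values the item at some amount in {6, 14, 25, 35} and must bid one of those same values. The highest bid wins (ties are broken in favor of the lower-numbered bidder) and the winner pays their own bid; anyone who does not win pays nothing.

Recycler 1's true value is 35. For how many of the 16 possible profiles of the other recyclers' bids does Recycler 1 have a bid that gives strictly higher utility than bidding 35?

Others bid (6, 6): truth gives 0; bid 6 gives 29 > 0. Violating.
Others bid (6, 14): truth gives 0; bid 14 gives 21 > 0. Violating.
Others bid (6, 25): truth gives 0; bid 25 gives 10 > 0. Violating.
Others bid (14, 6): truth gives 0; bid 14 gives 21 > 0. Violating.
Others bid (6, 35): truth gives 0; no alternative beats it.
Others bid (14, 35): truth gives 0; no alternative beats it.
(Checking all 16 profiles: 9 have a profitable deviation, 7 do not.)

9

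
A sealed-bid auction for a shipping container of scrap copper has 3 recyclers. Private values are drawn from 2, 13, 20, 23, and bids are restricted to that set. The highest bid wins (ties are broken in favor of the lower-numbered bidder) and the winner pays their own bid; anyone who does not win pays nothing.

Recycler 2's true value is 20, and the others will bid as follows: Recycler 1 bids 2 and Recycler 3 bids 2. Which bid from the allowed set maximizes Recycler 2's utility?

Bid 2: loses, pays 0, utility 0.
Bid 13: wins, pays 13, utility 20 - 13 = 7.
Bid 20: wins, pays 20, utility 20 - 20 = 0.
Bid 23: wins, pays 23, utility 20 - 23 = -3.
The best choice is 13 with utility 7.

13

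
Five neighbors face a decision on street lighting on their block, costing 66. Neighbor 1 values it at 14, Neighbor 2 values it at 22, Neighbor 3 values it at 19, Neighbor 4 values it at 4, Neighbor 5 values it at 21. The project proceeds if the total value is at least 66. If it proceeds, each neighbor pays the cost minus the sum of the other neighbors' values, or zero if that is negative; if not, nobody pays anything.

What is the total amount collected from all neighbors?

Total value 80 ≥ cost 66, so it is built.
Neighbor 1: others sum to 66; max(0, 66 - 66) = 0.
Neighbor 2: others sum to 58; max(0, 66 - 58) = 8.
Neighbor 3: others sum to 61; max(0, 66 - 61) = 5.
Neighbor 4: others sum to 76; max(0, 66 - 76) = 0.
Neighbor 5: others sum to 59; max(0, 66 - 59) = 7.
Total collected = 0 + 8 + 5 + 0 + 7 = 20.

20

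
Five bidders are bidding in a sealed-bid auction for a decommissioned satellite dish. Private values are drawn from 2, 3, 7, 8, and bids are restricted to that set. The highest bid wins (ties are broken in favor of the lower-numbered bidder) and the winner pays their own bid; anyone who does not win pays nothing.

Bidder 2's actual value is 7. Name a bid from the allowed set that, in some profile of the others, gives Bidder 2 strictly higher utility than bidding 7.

Suppose Bidder 1 bids 2, Bidder 3 bids 2, Bidder 4 bids 2 and Bidder 5 bids 2.
Bid 7: wins, pays 7, utility 7 - 7 = 0.
Bid 3: wins, pays 3, utility 7 - 3 = 4.
So bidding 3 beats truth here (4 > 0).

3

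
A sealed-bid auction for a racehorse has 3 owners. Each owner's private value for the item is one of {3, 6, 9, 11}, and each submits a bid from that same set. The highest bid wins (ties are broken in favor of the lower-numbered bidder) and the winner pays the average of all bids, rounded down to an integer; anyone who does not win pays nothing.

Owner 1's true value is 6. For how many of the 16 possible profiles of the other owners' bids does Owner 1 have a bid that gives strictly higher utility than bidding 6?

1

Others bid (3, 3): truth gives 2; bid 3 gives 3 > 2. Violating.
Others bid (3, 6): truth gives 1; no alternative beats it.
Others bid (3, 9): truth gives 0; no alternative beats it.
(Checking all 16 profiles: 1 has a profitable deviation, 15 do not.)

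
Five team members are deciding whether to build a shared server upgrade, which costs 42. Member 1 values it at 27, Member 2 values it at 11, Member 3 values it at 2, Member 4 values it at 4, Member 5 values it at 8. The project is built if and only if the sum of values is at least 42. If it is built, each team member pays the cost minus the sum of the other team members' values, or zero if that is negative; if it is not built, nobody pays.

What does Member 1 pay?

17

Total value 52 ≥ cost 42, so the project is built.
The other team members' values sum to 25.
Cost minus that sum is 42 - 25 = 17.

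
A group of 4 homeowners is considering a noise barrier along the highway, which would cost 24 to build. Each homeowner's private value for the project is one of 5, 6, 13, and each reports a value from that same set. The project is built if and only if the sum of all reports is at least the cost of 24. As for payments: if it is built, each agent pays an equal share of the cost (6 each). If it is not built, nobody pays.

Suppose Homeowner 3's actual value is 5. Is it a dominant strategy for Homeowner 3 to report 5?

Check each profile of the others' reports and compare truth against every alternative report.
Others report (6, 6, 6): truth gives 0, best alternative gives -1.
Others report (5, 5, 13): truth gives -1, best alternative gives -1.
Others report (5, 6, 13): truth gives -1, best alternative gives -1.
Others report (5, 13, 5): truth gives -1, best alternative gives -1.
Others report (5, 13, 6): truth gives -1, best alternative gives -1.
Others report (5, 13, 13): truth gives -1, best alternative gives -1.
(Remaining 21 profiles checked similarly; truth is weakly best in each.)
In every case the truthful report is at least as good as any alternative, so it is a dominant strategy.

Yes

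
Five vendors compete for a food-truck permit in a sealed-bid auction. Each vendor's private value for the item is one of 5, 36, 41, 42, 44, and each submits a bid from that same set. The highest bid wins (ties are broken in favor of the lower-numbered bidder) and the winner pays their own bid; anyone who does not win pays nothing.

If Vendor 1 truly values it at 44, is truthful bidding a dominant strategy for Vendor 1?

No

Consider the case where Vendor 2 bids 5, Vendor 3 bids 5, Vendor 4 bids 5 and Vendor 5 bids 5.
Truthful bid 44: wins, pays 44, utility 44 - 44 = 0.
Bid 5 instead: wins, pays 5, utility 44 - 5 = 39.
Since 39 > 0, bidding 5 is strictly better here, so truthful bidding is not dominant.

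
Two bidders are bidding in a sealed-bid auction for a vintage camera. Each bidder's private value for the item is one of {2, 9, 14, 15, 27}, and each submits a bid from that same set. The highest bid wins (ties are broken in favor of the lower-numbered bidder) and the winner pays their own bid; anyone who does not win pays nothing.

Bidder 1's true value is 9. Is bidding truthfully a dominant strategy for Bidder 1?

No

Consider the case where Bidder 2 bids 2.
Truthful bid 9: wins, pays 9, utility 9 - 9 = 0.
Bid 2 instead: wins, pays 2, utility 9 - 2 = 7.
Since 7 > 0, bidding 2 is strictly better here, so truthful bidding is not dominant.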